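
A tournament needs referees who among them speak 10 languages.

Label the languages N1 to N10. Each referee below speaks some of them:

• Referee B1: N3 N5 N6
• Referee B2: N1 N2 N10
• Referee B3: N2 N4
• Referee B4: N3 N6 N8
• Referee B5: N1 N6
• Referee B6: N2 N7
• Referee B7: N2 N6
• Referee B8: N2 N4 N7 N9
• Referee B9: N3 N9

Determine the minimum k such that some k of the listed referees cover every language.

4

B1 and B2 and B4 and B8 together: B1 ∪ B2 ∪ B4 ∪ B8 = {N1, N2, N3, N4, N5, N6, N7, N8, N9, N10} — every language is covered.
Only B2 contains N10, so B2 is forced; the remaining 7 languages need at least 3 more referees (each remaining referee adds at most 3) — so at least 4 referees are needed, and 4 is optimal.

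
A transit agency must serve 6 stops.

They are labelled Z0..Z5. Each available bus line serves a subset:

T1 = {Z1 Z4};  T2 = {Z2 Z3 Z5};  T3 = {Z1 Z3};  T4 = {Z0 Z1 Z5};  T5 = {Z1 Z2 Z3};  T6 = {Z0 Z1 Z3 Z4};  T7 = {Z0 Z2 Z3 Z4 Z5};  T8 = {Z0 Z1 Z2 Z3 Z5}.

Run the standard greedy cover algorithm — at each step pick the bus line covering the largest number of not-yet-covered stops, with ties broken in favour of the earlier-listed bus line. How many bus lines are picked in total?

2

Greedy: pick T7 (covers 5 new) → pick T1 (covers 1 new). Total picks: 2.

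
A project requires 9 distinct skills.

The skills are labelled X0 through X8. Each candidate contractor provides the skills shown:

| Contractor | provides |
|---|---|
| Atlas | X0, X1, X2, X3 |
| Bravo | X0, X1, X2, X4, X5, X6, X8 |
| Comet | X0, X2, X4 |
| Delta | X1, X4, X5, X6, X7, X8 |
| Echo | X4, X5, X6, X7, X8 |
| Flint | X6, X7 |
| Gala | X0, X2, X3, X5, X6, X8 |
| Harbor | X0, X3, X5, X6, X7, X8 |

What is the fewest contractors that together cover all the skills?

2

Take {Bravo, Harbor}. Their union is {X0, X1, X2, X3, X4, X5, X6, X7, X8}, which is all 9 skills.
No single contractor has all 9 skills (the largest, Bravo, has 7), so 2 is optimal.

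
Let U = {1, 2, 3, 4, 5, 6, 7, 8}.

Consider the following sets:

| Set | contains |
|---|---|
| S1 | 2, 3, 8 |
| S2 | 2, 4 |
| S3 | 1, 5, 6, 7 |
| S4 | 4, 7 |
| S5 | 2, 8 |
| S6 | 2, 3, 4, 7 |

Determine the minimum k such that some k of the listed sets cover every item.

3

Take {S1, S3, S4}. Their union is {1, 2, 3, 4, 5, 6, 7, 8}, which is all 8 items.
Only S3 contains 1, so S3 is forced; the remaining 4 items need at least 2 more sets (each remaining set adds at most 3) — so at least 3 sets are needed, and 3 is optimal.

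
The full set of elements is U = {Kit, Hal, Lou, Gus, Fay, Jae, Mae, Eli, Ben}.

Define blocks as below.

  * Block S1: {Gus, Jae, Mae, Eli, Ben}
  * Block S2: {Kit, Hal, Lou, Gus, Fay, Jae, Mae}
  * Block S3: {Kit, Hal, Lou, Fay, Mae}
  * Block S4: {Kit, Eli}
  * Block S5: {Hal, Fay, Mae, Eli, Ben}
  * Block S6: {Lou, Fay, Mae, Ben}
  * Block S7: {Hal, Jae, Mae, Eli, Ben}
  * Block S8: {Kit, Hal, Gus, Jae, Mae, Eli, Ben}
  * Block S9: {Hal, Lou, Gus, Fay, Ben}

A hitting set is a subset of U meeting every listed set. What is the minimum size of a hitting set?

The 2 elements {Kit, Ben} hit every block.
The blocks S4, S6 are pairwise disjoint, so any hitting set needs a separate element for each — at least 2. Hence 2 is optimal.

2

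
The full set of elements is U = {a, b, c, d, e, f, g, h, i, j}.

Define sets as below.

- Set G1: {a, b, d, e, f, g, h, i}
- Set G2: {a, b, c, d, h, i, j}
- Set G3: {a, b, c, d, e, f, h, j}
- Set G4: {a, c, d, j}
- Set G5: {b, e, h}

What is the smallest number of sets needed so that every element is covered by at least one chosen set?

2

Take {G1, G3}. Their union is {a, b, c, d, e, f, g, h, i, j}, which is all 10 elements.
No single set has all 10 elements (the largest, G1, has 8), so 2 is optimal.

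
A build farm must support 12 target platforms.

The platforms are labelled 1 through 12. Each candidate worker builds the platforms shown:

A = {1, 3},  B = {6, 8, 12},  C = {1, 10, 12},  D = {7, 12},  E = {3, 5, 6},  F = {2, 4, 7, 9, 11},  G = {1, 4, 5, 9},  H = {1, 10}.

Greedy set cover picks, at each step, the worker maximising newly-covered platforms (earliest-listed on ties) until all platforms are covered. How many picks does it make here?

Greedy: pick F (covers 5 new) → pick B (covers 3 new) → pick A (covers 2 new) → pick C (covers 1 new) → pick E (covers 1 new). Total picks: 5.
(The true minimum cover uses only 4 workers, so greedy is not optimal here.)

5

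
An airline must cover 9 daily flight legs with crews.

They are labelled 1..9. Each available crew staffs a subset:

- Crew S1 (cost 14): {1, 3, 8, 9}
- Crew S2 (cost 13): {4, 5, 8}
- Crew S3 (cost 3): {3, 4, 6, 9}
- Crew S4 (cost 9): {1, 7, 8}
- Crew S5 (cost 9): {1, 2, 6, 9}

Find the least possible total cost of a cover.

34

S2, S3, S4, S5 together cover every leg (S2 ∪ S3 ∪ S4 ∪ S5 = {1, 2, 3, 4, 5, 6, 7, 8, 9}); total cost 13 + 3 + 9 + 9 = 34.
No covering selection has total cost below 34.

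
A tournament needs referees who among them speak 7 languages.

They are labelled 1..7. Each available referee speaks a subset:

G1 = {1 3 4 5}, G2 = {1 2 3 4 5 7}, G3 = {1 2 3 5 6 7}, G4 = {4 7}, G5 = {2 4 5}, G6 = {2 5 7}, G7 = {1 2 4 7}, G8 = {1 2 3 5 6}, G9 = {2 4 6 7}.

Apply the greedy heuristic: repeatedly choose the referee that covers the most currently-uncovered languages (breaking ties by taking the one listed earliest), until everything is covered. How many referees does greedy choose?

Greedy: pick G2 (covers 6 new) → pick G3 (covers 1 new). Total picks: 2.

2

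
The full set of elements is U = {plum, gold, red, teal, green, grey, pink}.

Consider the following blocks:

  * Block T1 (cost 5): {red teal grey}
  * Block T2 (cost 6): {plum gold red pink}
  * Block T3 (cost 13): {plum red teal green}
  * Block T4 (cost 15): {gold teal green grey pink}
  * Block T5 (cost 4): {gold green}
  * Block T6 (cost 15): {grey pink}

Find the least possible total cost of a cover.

T1, T2, T5 together cover every element (T1 ∪ T2 ∪ T5 = {plum, gold, red, teal, green, grey, pink}); total cost 5 + 6 + 4 = 15.
No covering selection has total cost below 15.

15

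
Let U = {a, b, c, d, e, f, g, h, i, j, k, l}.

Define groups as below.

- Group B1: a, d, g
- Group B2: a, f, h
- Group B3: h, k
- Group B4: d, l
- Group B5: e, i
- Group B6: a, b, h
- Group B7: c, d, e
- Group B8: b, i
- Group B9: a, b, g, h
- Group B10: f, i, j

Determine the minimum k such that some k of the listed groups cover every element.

5

Take {B3, B4, B7, B9, B10}. Their union is {a, b, c, d, e, f, g, h, i, j, k, l}, which is all 12 elements.
Only B3 contains k, so B3 is forced; the remaining 10 elements need at least 4 more groups (each remaining group adds at most 3) — so at least 5 groups are needed, and 5 is optimal.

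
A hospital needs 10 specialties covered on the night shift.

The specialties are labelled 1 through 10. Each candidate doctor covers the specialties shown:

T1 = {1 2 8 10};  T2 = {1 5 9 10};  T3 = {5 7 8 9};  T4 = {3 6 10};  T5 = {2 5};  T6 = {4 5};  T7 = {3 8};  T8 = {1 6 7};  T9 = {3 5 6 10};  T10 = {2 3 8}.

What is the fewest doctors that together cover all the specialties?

4

T2 and T6 and T8 and T10 together: T2 ∪ T6 ∪ T8 ∪ T10 = {1, 2, 3, 4, 5, 6, 7, 8, 9, 10} — every specialty is covered.
No 3 of the 10 doctors cover everything (all 120 combinations miss at least one specialty), so 4 is optimal.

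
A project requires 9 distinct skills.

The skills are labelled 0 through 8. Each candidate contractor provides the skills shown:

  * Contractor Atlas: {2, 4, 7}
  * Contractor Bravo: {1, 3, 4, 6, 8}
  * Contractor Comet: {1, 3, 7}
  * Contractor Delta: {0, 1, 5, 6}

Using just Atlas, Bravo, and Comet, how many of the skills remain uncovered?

Union of Atlas, Bravo, Comet = {1, 2, 3, 4, 6, 7, 8}.
Not covered: 0, 5 — 2 skills.

2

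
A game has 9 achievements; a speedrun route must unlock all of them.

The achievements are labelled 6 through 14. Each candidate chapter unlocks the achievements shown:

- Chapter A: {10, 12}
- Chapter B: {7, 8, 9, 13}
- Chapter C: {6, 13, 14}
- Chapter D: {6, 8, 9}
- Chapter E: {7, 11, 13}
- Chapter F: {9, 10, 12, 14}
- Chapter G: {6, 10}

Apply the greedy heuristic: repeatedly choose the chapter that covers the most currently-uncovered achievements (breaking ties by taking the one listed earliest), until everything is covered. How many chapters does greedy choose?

Greedy: pick B (covers 4 new) → pick F (covers 3 new) → pick C (covers 1 new) → pick E (covers 1 new). Total picks: 4.
(The true minimum cover uses only 3 chapters, so greedy is not optimal here.)

4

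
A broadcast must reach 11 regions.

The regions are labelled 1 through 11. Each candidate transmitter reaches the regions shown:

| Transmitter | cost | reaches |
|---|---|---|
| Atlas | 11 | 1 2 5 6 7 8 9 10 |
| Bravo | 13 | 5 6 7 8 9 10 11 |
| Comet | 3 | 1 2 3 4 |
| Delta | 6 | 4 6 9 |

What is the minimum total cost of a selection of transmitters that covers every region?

16

Bravo, Comet together cover every region (Bravo ∪ Comet = {1, 2, 3, 4, 5, 6, 7, 8, 9, 10, 11}); total cost 13 + 3 = 16.
The greedy pick Comet, Atlas, Bravo costs 27; no covering selection beats 16.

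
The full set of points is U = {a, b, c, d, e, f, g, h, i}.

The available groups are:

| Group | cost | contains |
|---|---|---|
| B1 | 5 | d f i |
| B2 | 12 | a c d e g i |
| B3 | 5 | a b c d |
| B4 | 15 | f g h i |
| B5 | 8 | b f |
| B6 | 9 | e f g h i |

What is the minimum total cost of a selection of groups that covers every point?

14

B3, B6 together cover every point (B3 ∪ B6 = {a, b, c, d, e, f, g, h, i}); total cost 5 + 9 = 14.
No covering selection has total cost below 14.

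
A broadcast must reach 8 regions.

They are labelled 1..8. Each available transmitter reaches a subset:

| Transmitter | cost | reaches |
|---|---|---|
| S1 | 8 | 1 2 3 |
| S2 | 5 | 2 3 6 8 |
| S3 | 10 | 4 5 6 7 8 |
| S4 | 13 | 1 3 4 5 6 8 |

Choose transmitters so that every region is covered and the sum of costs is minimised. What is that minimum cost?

18

S1, S3 together cover every region (S1 ∪ S3 = {1, 2, 3, 4, 5, 6, 7, 8}); total cost 8 + 10 = 18.
The greedy pick S2, S3, S1 costs 23; no covering selection beats 18.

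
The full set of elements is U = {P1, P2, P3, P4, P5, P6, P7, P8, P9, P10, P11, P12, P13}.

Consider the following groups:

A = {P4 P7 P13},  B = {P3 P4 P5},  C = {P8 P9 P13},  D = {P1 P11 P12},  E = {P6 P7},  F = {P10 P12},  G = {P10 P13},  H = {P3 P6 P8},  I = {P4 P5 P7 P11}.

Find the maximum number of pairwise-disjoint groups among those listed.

4

B, D, E, G are pairwise disjoint (B={P3,P4,P5}; D={P1,P11,P12}; E={P6,P7}; G={P10,P13}).
Every remaining group overlaps one of these, and no 5 of the listed groups are pairwise disjoint, so 4 is the maximum.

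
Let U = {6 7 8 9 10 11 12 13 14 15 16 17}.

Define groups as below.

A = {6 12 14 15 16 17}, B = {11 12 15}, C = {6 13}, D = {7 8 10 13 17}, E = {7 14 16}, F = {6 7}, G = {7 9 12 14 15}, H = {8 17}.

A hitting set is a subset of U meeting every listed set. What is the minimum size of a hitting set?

4

The 4 points {6, 8, 15, 16} hit every group.
The groups B, C, E, H are pairwise disjoint, so any hitting set needs a separate point for each — at least 4. Hence 4 is optimal.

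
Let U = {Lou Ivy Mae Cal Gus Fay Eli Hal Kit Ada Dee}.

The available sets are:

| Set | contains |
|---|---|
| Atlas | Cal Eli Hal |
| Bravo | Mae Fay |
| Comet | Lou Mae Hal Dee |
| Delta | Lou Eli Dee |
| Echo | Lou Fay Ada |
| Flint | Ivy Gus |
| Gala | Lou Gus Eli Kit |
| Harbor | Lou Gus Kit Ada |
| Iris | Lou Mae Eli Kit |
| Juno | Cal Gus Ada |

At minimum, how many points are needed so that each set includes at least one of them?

H = {Lou, Gus, Fay, Hal} meets every set (each contains at least one member of H), and |H| = 4.
No choice of 3 points meets every set, so 4 is the minimum.

4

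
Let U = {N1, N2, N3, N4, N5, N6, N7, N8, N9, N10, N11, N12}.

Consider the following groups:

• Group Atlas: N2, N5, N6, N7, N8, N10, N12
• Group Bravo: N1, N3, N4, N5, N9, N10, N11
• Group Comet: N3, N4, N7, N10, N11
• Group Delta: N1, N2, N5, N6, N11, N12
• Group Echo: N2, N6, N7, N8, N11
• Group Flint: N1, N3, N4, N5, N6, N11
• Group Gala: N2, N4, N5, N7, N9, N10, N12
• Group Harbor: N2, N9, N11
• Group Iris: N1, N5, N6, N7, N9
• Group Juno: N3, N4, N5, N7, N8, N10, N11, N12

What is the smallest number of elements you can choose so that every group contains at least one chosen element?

2

H = {N7, N11} meets every group (each contains at least one member of H), and |H| = 2.
No single element lies in every group, so at least 2 are needed and 2 is optimal.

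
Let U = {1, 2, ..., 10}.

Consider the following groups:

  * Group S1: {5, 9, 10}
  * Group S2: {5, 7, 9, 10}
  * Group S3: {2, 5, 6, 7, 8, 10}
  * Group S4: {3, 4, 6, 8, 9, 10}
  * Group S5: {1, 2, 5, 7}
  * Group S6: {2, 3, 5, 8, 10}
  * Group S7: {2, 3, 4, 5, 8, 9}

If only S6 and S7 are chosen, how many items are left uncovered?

3

Union of S6, S7 = {2, 3, 4, 5, 8, 9, 10}.
Not covered: 1, 6, 7 — 3 items.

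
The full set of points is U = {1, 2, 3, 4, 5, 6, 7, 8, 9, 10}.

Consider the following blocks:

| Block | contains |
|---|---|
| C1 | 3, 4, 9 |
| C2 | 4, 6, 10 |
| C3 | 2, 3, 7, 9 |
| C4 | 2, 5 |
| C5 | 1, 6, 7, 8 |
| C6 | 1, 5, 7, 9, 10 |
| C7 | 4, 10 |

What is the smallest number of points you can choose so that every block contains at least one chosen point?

The 3 points {1, 2, 4} hit every block.
The blocks C4, C5, C7 are pairwise disjoint, so any hitting set needs a separate point for each — at least 3. Hence 3 is optimal.

3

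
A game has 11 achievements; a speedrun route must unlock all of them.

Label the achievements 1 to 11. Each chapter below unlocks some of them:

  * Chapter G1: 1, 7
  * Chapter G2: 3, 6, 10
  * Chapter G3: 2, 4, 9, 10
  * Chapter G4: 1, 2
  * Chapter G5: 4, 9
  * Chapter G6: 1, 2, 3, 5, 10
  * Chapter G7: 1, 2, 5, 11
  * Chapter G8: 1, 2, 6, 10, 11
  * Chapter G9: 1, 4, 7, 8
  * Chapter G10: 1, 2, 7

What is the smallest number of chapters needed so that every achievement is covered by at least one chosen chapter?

Take {G2, G5, G7, G9}. Their union is {1, 2, 3, 4, 5, 6, 7, 8, 9, 10, 11}, which is all 11 achievements.
No 3 of the 10 chapters cover everything (all 120 combinations miss at least one achievement), so 4 is optimal.

4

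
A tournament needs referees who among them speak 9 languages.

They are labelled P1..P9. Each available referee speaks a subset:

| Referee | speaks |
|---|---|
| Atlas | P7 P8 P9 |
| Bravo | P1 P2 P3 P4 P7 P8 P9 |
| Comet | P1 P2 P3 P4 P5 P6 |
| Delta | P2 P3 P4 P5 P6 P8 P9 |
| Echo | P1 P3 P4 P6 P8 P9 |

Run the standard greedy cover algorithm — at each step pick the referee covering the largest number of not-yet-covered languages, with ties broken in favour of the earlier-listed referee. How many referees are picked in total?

Greedy: pick Bravo (covers 7 new) → pick Comet (covers 2 new). Total picks: 2.

2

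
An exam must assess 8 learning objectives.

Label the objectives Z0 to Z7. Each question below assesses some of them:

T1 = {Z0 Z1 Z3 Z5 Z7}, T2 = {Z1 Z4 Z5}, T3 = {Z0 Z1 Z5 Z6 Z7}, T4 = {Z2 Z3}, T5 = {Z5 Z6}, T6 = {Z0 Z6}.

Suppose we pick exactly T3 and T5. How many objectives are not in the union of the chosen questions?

3

Union of T3, T5 = {Z0, Z1, Z5, Z6, Z7}.
Not covered: Z2, Z3, Z4 — 3 objectives.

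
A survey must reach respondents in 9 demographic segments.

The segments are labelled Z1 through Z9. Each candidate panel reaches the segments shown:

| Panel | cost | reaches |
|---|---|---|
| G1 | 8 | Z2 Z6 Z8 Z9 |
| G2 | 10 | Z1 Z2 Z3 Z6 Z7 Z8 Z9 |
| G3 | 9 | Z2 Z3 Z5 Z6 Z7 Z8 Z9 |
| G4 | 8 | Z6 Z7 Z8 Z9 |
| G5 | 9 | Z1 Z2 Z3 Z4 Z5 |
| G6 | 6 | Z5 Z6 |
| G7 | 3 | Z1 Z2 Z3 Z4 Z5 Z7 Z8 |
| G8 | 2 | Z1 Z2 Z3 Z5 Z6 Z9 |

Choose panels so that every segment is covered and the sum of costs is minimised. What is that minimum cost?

G7, G8 together cover every segment (G7 ∪ G8 = {Z1, Z2, Z3, Z4, Z5, Z6, Z7, Z8, Z9}); total cost 3 + 2 = 5.
No covering selection has total cost below 5.

5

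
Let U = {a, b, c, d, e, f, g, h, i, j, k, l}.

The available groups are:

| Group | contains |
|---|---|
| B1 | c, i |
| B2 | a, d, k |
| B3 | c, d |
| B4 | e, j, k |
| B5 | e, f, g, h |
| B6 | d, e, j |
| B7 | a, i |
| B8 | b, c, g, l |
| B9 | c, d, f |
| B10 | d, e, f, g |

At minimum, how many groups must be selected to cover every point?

5

Take {B4, B5, B6, B7, B8}. Their union is {a, b, c, d, e, f, g, h, i, j, k, l}, which is all 12 points.
No 4 of the 10 groups cover everything (all 210 combinations miss at least one point), so 5 is optimal.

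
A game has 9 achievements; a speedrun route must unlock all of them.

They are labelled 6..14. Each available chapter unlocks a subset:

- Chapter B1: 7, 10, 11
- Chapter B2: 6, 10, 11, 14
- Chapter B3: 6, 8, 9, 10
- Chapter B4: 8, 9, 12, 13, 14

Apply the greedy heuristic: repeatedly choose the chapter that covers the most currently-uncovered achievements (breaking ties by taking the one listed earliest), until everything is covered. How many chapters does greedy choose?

Greedy: pick B4 (covers 5 new) → pick B1 (covers 3 new) → pick B2 (covers 1 new). Total picks: 3.

3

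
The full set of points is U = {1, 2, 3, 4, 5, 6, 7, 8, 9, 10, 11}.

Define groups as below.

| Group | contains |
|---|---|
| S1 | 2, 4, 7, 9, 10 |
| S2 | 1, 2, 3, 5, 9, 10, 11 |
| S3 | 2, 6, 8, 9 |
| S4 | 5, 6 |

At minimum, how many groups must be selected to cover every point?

Take {S1, S2, S3}. Their union is {1, 2, 3, 4, 5, 6, 7, 8, 9, 10, 11}, which is all 11 points.
Only S2 contains 1, so S2 is forced; the remaining 4 points need at least 2 more groups (each remaining group adds at most 2) — so at least 3 groups are needed, and 3 is optimal.

3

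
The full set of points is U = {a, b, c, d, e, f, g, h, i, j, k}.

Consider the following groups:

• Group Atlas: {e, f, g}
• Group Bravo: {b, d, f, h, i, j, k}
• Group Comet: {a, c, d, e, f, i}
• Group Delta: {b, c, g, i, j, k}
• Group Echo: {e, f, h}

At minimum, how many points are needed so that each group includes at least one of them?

T = {e, i} meets every group (each contains at least one member of T), and |T| = 2.
The groups Delta, Echo are pairwise disjoint, so any hitting set needs a separate point for each — at least 2. Hence 2 is optimal.

2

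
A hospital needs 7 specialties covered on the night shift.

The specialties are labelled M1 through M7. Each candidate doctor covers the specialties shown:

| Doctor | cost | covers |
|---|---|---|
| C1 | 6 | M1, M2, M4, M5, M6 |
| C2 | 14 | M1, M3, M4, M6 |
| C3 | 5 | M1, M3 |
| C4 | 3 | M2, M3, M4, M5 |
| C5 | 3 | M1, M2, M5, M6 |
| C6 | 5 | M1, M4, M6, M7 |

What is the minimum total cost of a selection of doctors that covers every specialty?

8

C4, C6 together cover every specialty (C4 ∪ C6 = {M1, M2, M3, M4, M5, M6, M7}); total cost 3 + 5 = 8.
The greedy pick C4, C5, C6 costs 11; no covering selection beats 8.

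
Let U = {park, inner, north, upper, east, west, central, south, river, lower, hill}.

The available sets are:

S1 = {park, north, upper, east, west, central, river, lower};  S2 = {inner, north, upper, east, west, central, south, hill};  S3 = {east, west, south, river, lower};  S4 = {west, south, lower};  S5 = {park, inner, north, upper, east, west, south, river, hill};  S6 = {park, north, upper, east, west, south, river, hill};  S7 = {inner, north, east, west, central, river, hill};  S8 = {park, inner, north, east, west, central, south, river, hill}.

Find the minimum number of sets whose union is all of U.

2

Take {S1, S8}. Their union is {park, inner, north, upper, east, west, central, south, river, lower, hill}, which is all 11 points.
No single set has all 11 points (the largest, S5, has 9), so 2 is optimal.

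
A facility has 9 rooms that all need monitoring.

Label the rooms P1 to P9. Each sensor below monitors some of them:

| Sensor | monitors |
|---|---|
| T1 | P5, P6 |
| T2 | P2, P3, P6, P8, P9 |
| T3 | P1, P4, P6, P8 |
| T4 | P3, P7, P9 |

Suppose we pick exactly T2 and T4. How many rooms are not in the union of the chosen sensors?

Union of T2, T4 = {P2, P3, P6, P7, P8, P9}.
Not covered: P1, P4, P5 — 3 rooms.

3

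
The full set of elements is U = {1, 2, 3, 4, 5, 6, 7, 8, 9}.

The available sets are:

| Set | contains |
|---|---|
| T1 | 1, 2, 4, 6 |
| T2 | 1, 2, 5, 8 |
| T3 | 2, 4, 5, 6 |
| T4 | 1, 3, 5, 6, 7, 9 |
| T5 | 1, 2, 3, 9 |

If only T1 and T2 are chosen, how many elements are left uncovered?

Union of T1, T2 = {1, 2, 4, 5, 6, 8}.
Not covered: 3, 7, 9 — 3 elements.

3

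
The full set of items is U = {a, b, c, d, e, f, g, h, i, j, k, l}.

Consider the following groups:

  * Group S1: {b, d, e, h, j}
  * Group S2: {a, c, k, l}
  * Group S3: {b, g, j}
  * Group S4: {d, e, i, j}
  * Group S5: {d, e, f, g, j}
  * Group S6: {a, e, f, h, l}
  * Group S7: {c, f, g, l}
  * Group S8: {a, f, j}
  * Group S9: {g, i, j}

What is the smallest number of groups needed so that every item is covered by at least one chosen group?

4

S2 and S3 and S4 and S6 together: S2 ∪ S3 ∪ S4 ∪ S6 = {a, b, c, d, e, f, g, h, i, j, k, l} — every item is covered.
No 3 of the 9 groups cover everything (all 84 combinations miss at least one item), so 4 is optimal.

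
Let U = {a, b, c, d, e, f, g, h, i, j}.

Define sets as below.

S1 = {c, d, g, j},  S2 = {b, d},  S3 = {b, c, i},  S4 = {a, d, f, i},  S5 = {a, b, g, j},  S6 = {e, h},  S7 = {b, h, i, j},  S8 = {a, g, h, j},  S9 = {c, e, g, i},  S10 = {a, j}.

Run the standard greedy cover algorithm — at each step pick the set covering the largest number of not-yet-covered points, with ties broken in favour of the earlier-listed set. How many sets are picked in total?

4

Greedy: pick S1 (covers 4 new) → pick S4 (covers 3 new) → pick S6 (covers 2 new) → pick S2 (covers 1 new). Total picks: 4.
(The true minimum cover uses only 3 sets, so greedy is not optimal here.)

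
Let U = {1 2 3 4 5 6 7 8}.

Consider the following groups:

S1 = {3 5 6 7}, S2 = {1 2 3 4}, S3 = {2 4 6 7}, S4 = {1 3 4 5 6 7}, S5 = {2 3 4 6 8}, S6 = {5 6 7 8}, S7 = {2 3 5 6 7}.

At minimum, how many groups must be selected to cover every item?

2

S4 and S5 together: S4 ∪ S5 = {1, 2, 3, 4, 5, 6, 7, 8} — every item is covered.
No single group has all 8 items (the largest, S4, has 6), so 2 is optimal.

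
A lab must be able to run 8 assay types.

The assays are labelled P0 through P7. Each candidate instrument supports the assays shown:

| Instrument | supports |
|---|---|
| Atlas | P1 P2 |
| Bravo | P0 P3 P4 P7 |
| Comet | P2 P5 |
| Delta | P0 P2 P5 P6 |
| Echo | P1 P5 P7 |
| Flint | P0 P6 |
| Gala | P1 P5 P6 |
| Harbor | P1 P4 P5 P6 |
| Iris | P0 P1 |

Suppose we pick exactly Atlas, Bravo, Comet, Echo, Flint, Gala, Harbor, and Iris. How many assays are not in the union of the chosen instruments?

Union of Atlas, Bravo, Comet, Echo, Flint, Gala, Harbor, Iris = {P0, P1, P2, P3, P4, P5, P6, P7} — that's every assay, so 0 are uncovered.

0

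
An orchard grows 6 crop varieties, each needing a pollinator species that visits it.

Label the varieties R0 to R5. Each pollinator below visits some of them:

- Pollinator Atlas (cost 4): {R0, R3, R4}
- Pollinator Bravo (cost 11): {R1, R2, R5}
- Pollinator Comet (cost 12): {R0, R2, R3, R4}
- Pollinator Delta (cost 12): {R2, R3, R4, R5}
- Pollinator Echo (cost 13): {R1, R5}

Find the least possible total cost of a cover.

15

Atlas, Bravo together cover every variety (Atlas ∪ Bravo = {R0, R1, R2, R3, R4, R5}); total cost 4 + 11 = 15.
No covering selection has total cost below 15.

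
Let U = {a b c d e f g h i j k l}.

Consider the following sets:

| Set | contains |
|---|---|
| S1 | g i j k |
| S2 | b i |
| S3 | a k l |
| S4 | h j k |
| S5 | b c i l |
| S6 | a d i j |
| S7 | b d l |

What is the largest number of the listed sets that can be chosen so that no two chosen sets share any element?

2

S4, S7 are pairwise disjoint (S4={h,j,k}; S7={b,d,l}).
Every remaining set overlaps one of these, and no 3 of the listed sets are pairwise disjoint, so 2 is the maximum.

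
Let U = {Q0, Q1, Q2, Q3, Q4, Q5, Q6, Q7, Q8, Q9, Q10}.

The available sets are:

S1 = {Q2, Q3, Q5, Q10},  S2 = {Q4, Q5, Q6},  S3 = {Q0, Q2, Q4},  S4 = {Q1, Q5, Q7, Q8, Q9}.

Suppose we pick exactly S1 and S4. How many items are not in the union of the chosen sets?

3

Union of S1, S4 = {Q1, Q2, Q3, Q5, Q7, Q8, Q9, Q10}.
Not covered: Q0, Q4, Q6 — 3 items.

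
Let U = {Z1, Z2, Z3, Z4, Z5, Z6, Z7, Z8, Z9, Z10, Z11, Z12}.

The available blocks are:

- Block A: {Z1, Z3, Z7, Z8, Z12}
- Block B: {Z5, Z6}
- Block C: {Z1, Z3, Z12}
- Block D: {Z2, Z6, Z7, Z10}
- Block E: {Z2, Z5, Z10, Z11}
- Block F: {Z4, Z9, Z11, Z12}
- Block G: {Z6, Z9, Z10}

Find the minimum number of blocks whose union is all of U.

Take {A, E, F, G}. Their union is {Z1, Z2, Z3, Z4, Z5, Z6, Z7, Z8, Z9, Z10, Z11, Z12}, which is all 12 elements.
No 3 of the 7 blocks cover everything (all 35 combinations miss at least one element), so 4 is optimal.

4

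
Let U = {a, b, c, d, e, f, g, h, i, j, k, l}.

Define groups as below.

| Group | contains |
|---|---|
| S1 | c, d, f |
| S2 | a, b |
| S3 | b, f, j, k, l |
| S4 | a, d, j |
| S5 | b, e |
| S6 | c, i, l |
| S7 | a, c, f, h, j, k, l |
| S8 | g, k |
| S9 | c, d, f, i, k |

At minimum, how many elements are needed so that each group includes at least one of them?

4

Take T = {b, c, g, j}. Each listed group contains at least one of these, so T is a hitting set of size 4.
The groups S4, S5, S6, S8 are pairwise disjoint, so any hitting set needs a separate element for each — at least 4. Hence 4 is optimal.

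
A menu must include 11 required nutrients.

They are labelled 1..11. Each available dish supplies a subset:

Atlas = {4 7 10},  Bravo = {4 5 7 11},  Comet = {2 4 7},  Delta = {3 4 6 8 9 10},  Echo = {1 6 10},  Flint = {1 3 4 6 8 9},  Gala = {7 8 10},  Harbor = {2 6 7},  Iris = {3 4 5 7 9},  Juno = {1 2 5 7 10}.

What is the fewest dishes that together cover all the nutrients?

3

Take {Bravo, Delta, Juno}. Their union is {1, 2, 3, 4, 5, 6, 7, 8, 9, 10, 11}, which is all 11 nutrients.
Only Bravo contains 11, so Bravo is forced; the remaining 7 nutrients need at least 2 more dishes (each remaining dish adds at most 5) — so at least 3 dishes are needed, and 3 is optimal.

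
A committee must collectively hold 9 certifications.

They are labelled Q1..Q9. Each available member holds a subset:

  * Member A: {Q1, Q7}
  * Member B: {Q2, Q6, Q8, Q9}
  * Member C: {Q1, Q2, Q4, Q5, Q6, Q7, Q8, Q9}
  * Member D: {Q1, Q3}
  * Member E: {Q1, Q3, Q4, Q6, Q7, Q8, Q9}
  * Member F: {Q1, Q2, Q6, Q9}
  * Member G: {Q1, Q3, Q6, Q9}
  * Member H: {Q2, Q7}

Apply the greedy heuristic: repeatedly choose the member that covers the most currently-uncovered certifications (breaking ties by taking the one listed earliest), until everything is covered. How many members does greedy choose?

2

Greedy: pick C (covers 8 new) → pick D (covers 1 new). Total picks: 2.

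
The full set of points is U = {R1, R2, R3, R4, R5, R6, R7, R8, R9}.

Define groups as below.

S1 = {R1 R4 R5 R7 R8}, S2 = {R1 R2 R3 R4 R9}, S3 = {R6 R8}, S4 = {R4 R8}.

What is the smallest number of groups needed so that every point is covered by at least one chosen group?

3

S1 and S2 and S3 together: S1 ∪ S2 ∪ S3 = {R1, R2, R3, R4, R5, R6, R7, R8, R9} — every point is covered.
Only S2 contains R2, so S2 is forced; the remaining 4 points need at least 2 more groups (each remaining group adds at most 3) — so at least 3 groups are needed, and 3 is optimal.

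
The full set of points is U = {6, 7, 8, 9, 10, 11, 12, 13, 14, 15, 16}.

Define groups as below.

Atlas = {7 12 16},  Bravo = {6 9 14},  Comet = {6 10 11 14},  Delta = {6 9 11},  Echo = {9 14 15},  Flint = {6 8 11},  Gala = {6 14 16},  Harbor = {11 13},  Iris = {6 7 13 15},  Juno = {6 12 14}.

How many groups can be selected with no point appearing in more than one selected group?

3

Atlas, Bravo, Harbor are pairwise disjoint (Atlas={7,12,16}; Bravo={6,9,14}; Harbor={11,13}).
Every remaining group overlaps one of these, and no 4 of the listed groups are pairwise disjoint, so 3 is the maximum.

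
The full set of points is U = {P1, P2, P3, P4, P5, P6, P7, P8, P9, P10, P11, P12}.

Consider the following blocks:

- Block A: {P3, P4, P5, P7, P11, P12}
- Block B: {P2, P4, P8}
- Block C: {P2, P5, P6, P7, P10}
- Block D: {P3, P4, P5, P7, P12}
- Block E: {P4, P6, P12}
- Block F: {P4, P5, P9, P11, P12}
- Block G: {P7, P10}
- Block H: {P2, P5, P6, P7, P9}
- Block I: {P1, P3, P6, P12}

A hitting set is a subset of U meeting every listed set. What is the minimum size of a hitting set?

3

Take T = {P7, P8, P12}. Each listed block contains at least one of these, so T is a hitting set of size 3.
The blocks B, G, I are pairwise disjoint, so any hitting set needs a separate point for each — at least 3. Hence 3 is optimal.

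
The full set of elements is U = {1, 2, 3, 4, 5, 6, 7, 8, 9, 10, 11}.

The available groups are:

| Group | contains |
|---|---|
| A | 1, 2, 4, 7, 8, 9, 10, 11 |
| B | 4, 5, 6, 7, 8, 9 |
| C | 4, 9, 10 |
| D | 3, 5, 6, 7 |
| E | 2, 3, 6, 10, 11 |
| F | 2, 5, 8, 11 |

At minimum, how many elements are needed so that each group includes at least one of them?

The 2 elements {5, 10} hit every group.
The groups C, F are pairwise disjoint, so any hitting set needs a separate element for each — at least 2. Hence 2 is optimal.

2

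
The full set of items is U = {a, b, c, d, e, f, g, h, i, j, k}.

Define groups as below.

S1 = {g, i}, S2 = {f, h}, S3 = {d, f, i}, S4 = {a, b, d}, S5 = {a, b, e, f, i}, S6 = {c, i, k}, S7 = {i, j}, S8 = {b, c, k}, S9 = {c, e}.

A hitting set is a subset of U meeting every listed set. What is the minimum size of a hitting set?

4

Take T = {b, c, f, i}. Each listed group contains at least one of these, so T is a hitting set of size 4.
The groups S2, S4, S7, S9 are pairwise disjoint, so any hitting set needs a separate item for each — at least 4. Hence 4 is optimal.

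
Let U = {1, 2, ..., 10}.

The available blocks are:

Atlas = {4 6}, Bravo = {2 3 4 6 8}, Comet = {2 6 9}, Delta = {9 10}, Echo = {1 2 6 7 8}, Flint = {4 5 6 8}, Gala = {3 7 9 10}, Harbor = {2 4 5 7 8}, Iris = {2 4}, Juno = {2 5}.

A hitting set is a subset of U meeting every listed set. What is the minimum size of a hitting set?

3

H = {2, 4, 10} meets every block (each contains at least one member of H), and |H| = 3.
The blocks Atlas, Gala, Juno are pairwise disjoint, so any hitting set needs a separate point for each — at least 3. Hence 3 is optimal.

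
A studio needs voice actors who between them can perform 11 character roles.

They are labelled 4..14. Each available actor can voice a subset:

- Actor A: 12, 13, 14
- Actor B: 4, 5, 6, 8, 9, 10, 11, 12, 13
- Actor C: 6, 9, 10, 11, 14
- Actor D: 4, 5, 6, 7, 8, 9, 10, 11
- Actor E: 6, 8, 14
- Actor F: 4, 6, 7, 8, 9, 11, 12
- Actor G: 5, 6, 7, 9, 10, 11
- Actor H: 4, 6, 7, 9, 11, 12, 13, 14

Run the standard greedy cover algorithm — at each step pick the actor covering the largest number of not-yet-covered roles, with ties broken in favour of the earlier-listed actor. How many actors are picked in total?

2

Greedy: pick B (covers 9 new) → pick H (covers 2 new). Total picks: 2.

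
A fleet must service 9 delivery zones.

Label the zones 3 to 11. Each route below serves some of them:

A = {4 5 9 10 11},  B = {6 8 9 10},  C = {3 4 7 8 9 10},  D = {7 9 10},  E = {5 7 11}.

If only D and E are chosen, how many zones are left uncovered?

4

Union of D, E = {5, 7, 9, 10, 11}.
Not covered: 3, 4, 6, 8 — 4 zones.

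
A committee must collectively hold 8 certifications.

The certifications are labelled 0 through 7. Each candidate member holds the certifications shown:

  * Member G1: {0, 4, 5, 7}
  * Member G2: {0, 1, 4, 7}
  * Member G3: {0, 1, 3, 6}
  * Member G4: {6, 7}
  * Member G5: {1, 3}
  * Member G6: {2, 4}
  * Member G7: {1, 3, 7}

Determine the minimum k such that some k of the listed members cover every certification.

Take {G1, G3, G6}. Their union is {0, 1, 2, 3, 4, 5, 6, 7}, which is all 8 certifications.
Only G6 contains 2, so G6 is forced; the remaining 6 certifications need at least 2 more members (each remaining member adds at most 4) — so at least 3 members are needed, and 3 is optimal.

3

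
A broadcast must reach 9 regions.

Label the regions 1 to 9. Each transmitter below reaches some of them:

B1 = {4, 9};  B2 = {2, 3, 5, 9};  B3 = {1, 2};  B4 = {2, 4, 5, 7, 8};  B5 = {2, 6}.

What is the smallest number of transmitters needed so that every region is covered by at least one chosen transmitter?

4

Take {B2, B3, B4, B5}. Their union is {1, 2, 3, 4, 5, 6, 7, 8, 9}, which is all 9 regions.
No 3 of the 5 transmitters cover everything (all 10 combinations miss at least one region), so 4 is optimal.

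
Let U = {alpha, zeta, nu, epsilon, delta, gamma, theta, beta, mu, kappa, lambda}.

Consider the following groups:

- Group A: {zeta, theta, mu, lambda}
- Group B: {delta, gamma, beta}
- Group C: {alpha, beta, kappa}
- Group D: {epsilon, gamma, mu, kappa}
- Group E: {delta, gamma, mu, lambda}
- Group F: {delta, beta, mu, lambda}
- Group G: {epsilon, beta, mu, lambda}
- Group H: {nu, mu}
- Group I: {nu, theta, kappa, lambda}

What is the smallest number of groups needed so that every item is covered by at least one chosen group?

5

A, C, D, E, and I cover everything between them: the union {alpha, zeta, nu, epsilon, delta, gamma, theta, beta, mu, kappa, lambda} is all of U.
No 4 of the 9 groups cover everything (all 126 combinations miss at least one item), so 5 is optimal.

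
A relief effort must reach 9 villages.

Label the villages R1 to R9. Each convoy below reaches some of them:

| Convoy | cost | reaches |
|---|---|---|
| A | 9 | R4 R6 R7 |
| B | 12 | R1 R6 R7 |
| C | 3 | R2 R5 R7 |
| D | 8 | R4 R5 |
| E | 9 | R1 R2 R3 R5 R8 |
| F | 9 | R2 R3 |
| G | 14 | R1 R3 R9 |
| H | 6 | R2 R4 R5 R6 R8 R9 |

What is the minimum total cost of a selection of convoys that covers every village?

C, E, H together cover every village (C ∪ E ∪ H = {R1, R2, R3, R4, R5, R6, R7, R8, R9}); total cost 3 + 9 + 6 = 18.
No covering selection has total cost below 18.

18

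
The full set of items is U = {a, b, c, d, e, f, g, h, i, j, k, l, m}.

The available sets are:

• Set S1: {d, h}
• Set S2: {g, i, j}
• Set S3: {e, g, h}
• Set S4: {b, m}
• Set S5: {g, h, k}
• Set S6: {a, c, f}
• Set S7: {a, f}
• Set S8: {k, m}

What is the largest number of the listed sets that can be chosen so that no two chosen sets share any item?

S1, S2, S7, S8 are pairwise disjoint (S1={d,h}; S2={g,i,j}; S7={a,f}; S8={k,m}).
Every remaining set overlaps one of these, and no 5 of the listed sets are pairwise disjoint, so 4 is the maximum.

4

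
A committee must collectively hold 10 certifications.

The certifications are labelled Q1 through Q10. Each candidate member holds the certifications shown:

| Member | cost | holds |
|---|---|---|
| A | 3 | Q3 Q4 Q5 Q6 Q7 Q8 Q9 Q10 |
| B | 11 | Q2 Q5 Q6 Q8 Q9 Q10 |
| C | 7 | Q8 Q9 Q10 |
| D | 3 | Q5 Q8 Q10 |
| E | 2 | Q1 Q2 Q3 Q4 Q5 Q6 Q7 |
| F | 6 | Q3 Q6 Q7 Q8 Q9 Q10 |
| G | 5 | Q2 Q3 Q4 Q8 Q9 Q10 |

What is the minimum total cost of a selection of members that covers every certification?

A, E together cover every certification (A ∪ E = {Q1, Q2, Q3, Q4, Q5, Q6, Q7, Q8, Q9, Q10}); total cost 3 + 2 = 5.
No covering selection has total cost below 5.

5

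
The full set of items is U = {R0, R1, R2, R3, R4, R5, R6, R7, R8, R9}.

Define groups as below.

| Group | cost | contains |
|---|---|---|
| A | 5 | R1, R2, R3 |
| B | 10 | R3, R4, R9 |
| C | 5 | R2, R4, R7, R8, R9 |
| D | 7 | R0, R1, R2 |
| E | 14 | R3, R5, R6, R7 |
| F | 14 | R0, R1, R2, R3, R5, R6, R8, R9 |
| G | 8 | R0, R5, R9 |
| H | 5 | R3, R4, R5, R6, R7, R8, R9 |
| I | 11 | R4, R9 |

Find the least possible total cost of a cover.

D, H together cover every item (D ∪ H = {R0, R1, R2, R3, R4, R5, R6, R7, R8, R9}); total cost 7 + 5 = 12.
No covering selection has total cost below 12.

12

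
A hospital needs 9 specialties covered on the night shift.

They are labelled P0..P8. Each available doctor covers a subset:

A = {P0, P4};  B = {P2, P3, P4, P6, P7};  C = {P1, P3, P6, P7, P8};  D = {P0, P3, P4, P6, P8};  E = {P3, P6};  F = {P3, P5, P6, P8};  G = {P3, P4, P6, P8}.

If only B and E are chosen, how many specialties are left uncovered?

Union of B, E = {P2, P3, P4, P6, P7}.
Not covered: P0, P1, P5, P8 — 4 specialties.

4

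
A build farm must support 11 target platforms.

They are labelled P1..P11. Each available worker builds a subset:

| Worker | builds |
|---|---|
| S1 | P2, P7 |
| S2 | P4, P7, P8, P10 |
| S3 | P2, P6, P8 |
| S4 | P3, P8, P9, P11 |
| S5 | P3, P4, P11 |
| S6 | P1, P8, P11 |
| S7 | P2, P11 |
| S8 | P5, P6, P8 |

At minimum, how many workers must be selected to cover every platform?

5

Take {S2, S3, S4, S6, S8}. Their union is {P1, P2, P3, P4, P5, P6, P7, P8, P9, P10, P11}, which is all 11 platforms.
No 4 of the 8 workers cover everything (all 70 combinations miss at least one platform), so 5 is optimal.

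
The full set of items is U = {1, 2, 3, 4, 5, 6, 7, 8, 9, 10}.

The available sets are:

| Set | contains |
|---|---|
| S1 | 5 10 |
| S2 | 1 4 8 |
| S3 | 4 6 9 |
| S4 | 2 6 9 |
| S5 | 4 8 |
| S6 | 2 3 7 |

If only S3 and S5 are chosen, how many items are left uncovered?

6

Union of S3, S5 = {4, 6, 8, 9}.
Not covered: 1, 2, 3, 5, 7, 10 — 6 items.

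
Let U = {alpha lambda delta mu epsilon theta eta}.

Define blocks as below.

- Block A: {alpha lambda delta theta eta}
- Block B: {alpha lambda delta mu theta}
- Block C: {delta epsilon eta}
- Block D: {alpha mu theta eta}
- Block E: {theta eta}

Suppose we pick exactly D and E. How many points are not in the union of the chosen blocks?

3

Union of D, E = {alpha, mu, theta, eta}.
Not covered: lambda, delta, epsilon — 3 points.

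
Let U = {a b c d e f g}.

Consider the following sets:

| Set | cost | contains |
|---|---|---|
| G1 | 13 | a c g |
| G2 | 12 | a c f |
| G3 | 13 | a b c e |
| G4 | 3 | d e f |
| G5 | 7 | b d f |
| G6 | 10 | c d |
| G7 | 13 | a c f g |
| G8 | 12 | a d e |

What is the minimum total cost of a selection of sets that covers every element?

23

G4, G5, G7 together cover every element (G4 ∪ G5 ∪ G7 = {a, b, c, d, e, f, g}); total cost 3 + 7 + 13 = 23.
No covering selection has total cost below 23.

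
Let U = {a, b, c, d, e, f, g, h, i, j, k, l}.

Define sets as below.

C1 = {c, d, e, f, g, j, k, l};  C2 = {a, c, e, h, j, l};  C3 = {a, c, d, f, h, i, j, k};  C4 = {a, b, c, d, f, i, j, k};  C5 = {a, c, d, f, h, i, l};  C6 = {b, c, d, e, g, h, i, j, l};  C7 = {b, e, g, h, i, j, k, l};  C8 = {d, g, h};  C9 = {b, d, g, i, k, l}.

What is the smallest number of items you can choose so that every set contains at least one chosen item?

2

T = {c, g} meets every set (each contains at least one member of T), and |T| = 2.
No single item lies in every set, so at least 2 are needed and 2 is optimal.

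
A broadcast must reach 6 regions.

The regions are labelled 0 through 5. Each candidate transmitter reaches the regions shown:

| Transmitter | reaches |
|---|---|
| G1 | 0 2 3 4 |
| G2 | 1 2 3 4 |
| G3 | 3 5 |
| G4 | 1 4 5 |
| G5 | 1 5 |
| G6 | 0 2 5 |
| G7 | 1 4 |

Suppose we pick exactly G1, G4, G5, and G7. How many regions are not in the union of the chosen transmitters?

0

Union of G1, G4, G5, G7 = {0, 1, 2, 3, 4, 5} — that's every region, so 0 are uncovered.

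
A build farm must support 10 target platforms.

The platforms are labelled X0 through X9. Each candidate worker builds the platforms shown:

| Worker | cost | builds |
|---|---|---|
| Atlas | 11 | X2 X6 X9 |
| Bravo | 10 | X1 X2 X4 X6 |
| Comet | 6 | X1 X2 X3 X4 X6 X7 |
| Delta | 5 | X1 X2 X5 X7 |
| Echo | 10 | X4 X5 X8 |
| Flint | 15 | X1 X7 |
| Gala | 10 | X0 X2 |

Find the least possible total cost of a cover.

37

Atlas, Comet, Echo, Gala together cover every platform (Atlas ∪ Comet ∪ Echo ∪ Gala = {X0, X1, X2, X3, X4, X5, X6, X7, X8, X9}); total cost 11 + 6 + 10 + 10 = 37.
The greedy pick Comet, Delta, Echo, Gala, Atlas costs 42; no covering selection beats 37.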